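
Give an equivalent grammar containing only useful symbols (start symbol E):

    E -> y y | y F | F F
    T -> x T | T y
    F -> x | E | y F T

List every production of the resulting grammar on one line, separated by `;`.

E -> y y | y F | F F; F -> x | E

Generating nonterminals: {E, F}.
Reachable from E after that: {E, F}.
Removed useless symbols: {T} and every production mentioning them.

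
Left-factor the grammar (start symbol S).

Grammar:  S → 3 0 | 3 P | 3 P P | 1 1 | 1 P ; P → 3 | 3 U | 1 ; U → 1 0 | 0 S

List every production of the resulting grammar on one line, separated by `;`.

S → 3 S' | 1 S''; P → 1 | 3 P'; U → 1 0 | 0 S; S' → 0 | P S'''; S'' → 1 | P; P' → ε | U; S''' → ε | P

S has alternatives sharing prefix '3': factor to S → 3 S' with S' → 0 | P | P P.
S has alternatives sharing prefix '1': factor to S → 1 S'' with S'' → 1 | P.
P has alternatives sharing prefix '3': factor to P → 3 P' with P' → ε | U.
S' has alternatives sharing prefix 'P': factor to S' → P S''' with S''' → ε | P.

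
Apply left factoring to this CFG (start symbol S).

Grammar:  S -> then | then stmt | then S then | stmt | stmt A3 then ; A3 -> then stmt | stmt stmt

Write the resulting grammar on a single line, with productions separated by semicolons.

S -> then S' | stmt S''; A3 -> then stmt | stmt stmt; S' -> ε | stmt | S then; S'' -> ε | A3 then

S has alternatives sharing prefix 'then': factor to S → then S' with S' → ε | stmt | S then.
S has alternatives sharing prefix 'stmt': factor to S → stmt S'' with S'' → ε | A3 then.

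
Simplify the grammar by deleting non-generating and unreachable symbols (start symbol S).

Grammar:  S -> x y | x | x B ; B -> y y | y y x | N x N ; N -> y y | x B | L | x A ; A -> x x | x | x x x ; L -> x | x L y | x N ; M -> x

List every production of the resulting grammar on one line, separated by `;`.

Generating nonterminals: {A, B, L, M, N, S}.
Reachable from S after that: {A, B, L, N, S}.
Removed useless symbols: {M} and every production mentioning them.

S -> x y | x | x B; B -> y y | y y x | N x N; N -> y y | x B | L | x A; A -> x x | x | x x x; L -> x | x L y | x N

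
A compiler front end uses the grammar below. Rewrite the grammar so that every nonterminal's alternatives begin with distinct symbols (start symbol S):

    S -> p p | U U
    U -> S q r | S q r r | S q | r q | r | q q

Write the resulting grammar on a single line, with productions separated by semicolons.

S -> p p | U U; U -> q q | S q U' | r U''; U' -> ε | r U'''; U'' -> q | ε; U''' -> ε | r

U has alternatives sharing prefix 'S q': factor to U → S q U' with U' → r | r r | ε.
U has alternatives sharing prefix 'r': factor to U → r U'' with U'' → q | ε.
U' has alternatives sharing prefix 'r': factor to U' → r U''' with U''' → ε | r.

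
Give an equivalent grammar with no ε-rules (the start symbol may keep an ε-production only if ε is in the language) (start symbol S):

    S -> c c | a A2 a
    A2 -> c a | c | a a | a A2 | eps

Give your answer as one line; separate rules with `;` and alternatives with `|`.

Nullable set = {A2}.
ε ∉ L(G), so no ε-production is kept.
Expand every rule over subsets of its nullable positions: S → a A2 a gives a A2 a | a a. A2 → a A2 gives a A2 | a.

S -> c c | a A2 a | a a; A2 -> c a | c | a a | a A2 | a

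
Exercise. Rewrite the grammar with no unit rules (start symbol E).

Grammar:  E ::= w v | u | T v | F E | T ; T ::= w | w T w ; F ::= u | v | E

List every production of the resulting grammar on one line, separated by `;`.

Unit pairs: E ⇒* {T}; F ⇒* {E, T}.
Replace each nonterminal's rules with the union of the non-unit rules of every nonterminal it unit-derives.

E ::= w v | u | T v | F E | w | w T w; T ::= w | w T w; F ::= w v | u | T v | F E | v | w | w T w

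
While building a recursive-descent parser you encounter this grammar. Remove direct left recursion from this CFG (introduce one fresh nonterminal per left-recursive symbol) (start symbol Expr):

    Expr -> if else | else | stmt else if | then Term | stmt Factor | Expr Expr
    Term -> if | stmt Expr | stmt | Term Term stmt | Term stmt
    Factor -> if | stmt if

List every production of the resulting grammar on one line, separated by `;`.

Expr -> if else Expr1 | else Expr1 | stmt else if Expr1 | then Term Expr1 | stmt Factor Expr1; Term -> if Term1 | stmt Expr Term1 | stmt Term1; Factor -> if | stmt if; Expr1 -> Expr Expr1 | ε; Term1 -> Term stmt Term1 | stmt Term1 | ε

Directly left-recursive nonterminals: Expr, Term.
For Expr: α = {Expr}, β = {if else, else, stmt else if, then Term, stmt Factor}. Rewrite as Expr → β Expr1 and Expr1 → α Expr1 | ε.
For Term: α = {Term stmt, stmt}, β = {if, stmt Expr, stmt}. Rewrite as Term → β Term1 and Term1 → α Term1 | ε.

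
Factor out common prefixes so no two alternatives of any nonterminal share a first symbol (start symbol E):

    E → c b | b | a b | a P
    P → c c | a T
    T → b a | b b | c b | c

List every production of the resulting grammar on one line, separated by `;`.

E has alternatives sharing prefix 'a': factor to E → a E' with E' → b | P.
T has alternatives sharing prefix 'b': factor to T → b T' with T' → a | b.
T has alternatives sharing prefix 'c': factor to T → c T'' with T'' → b | ε.

E → c b | b | a E'; P → c c | a T; T → b T' | c T''; E' → b | P; T' → a | b; T'' → b | ε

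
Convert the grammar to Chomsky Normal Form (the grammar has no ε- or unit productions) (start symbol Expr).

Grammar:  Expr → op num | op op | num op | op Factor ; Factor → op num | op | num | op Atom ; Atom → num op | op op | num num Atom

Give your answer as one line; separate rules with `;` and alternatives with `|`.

Introduce a nonterminal for each terminal appearing in a rule of length ≥ 2: X1 → op, X2 → num.
Binarize each right-hand side of length ≥ 3 by chaining fresh nonterminals (Y1, Y2, …): affected rules were Atom → X2 X2 Atom.

Expr → X1 X2 | X1 X1 | X2 X1 | X1 Factor; Factor → X1 X2 | op | num | X1 Atom; Atom → X2 X1 | X1 X1 | X2 Y1; X1 → op; X2 → num; Y1 → X2 Atom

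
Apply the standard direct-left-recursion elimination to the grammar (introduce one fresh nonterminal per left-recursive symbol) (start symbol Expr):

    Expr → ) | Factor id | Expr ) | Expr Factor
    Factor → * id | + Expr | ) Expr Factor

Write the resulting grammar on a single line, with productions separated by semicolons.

Expr → ) Expr1 | Factor id Expr1; Factor → * id | + Expr | ) Expr Factor; Expr1 → ) Expr1 | Factor Expr1 | ε

Directly left-recursive nonterminal: Expr.
For Expr: α = {), Factor}, β = {), Factor id}. Rewrite as Expr → β Expr1 and Expr1 → α Expr1 | ε.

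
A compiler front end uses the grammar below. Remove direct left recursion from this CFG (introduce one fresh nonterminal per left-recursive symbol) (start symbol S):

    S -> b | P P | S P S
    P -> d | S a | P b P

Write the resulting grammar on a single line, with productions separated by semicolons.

S -> b S' | P P S'; P -> d P' | S a P'; S' -> P S S' | ε; P' -> b P P' | ε

Directly left-recursive nonterminals: S, P.
For S: α = {P S}, β = {b, P P}. Rewrite as S → β S' and S' → α S' | ε.
For P: α = {b P}, β = {d, S a}. Rewrite as P → β P' and P' → α P' | ε.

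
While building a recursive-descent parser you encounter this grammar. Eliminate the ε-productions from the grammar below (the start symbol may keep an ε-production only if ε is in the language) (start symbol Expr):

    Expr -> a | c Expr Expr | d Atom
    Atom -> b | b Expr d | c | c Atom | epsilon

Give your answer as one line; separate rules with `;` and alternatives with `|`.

Expr -> a | c Expr Expr | d Atom | d; Atom -> b | b Expr d | c | c Atom

Nullable nonterminals: {Atom}.
ε ∉ L(G), so no ε-production is kept.
Expand every rule over subsets of its nullable positions: Expr → d Atom gives d Atom | d.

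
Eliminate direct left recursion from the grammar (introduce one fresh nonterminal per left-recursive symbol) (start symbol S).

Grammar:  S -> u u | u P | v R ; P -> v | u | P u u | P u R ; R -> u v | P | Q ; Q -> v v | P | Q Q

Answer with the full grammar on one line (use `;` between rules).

P, Q are directly left-recursive.
For P: α = {u u, u R}, β = {v, u}. Rewrite as P → β P' and P' → α P' | ε.
For Q: α = {Q}, β = {v v, P}. Rewrite as Q → β Q' and Q' → α Q' | ε.

S -> u u | u P | v R; P -> v P' | u P'; R -> u v | P | Q; Q -> v v Q' | P Q'; P' -> u u P' | u R P' | ε; Q' -> Q Q' | ε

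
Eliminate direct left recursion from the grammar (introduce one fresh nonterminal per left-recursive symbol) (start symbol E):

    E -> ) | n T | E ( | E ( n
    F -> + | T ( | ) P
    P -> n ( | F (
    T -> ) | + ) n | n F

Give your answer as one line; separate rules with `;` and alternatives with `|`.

E -> ) E' | n T E'; F -> + | T ( | ) P; P -> n ( | F (; T -> ) | + ) n | n F; E' -> ( E' | ( n E' | ε

E is directly left-recursive.
For E: α = {(, ( n}, β = {), n T}. Rewrite as E → β E' and E' → α E' | ε.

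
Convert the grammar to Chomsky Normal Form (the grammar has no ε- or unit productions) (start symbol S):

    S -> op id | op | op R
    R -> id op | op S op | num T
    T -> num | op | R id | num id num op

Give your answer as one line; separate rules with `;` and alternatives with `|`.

S -> X1 X2 | op | X1 R; R -> X2 X1 | X1 Y1 | X3 T; T -> num | op | R X2 | X3 Y2; X1 -> op; X2 -> id; X3 -> num; Y1 -> S X1; Y2 -> X2 Y3; Y3 -> X3 X1

Introduce a nonterminal for each terminal appearing in a rule of length ≥ 2: X1 → op, X2 → id, X3 → num.
Binarize each right-hand side of length ≥ 3 by chaining fresh nonterminals (Y1, Y2, …): affected rules were R → X1 S X1; T → X3 X2 X3 X1.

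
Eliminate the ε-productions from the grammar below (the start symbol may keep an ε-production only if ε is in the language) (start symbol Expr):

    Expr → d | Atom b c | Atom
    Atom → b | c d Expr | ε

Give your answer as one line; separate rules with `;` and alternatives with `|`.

Expr → d | Atom b c | b c | Atom | ε; Atom → b | c d Expr | c d

Nullable nonterminals: {Atom, Expr}.
ε ∈ L(G) since Expr is nullable, so keep Expr → ε.
For each production, add variants omitting each subset of nullable occurrences: Expr → Atom b c gives Atom b c | b c. Atom → c d Expr gives c d Expr | c d.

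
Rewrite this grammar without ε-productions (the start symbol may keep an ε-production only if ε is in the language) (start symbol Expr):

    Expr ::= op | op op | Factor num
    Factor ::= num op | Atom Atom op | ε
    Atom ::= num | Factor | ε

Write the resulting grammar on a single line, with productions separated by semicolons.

The nullable symbols are {Atom, Factor}.
ε ∉ L(G), so no ε-production is kept.
Expand every rule over subsets of its nullable positions: Expr → Factor num gives Factor num | num. Factor → Atom Atom op gives Atom Atom op | Atom op | op.

Expr ::= op | op op | Factor num | num; Factor ::= num op | Atom Atom op | Atom op | op; Atom ::= num | Factor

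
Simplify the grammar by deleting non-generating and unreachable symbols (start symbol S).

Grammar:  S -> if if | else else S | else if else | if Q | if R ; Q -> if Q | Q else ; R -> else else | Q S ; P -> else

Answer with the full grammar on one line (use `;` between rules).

Generating nonterminals: {P, R, S}.
Reachable from S after that: {R, S}.
Removed useless symbols: {P, Q} and every production mentioning them.

S -> if if | else else S | else if else | if R; R -> else else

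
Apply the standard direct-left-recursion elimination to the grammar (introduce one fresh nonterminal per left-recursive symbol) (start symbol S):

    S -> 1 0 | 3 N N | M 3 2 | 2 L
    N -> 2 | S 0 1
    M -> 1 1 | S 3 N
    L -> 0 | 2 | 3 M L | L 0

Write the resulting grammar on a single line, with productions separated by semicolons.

S -> 1 0 | 3 N N | M 3 2 | 2 L; N -> 2 | S 0 1; M -> 1 1 | S 3 N; L -> 0 L' | 2 L' | 3 M L L'; L' -> 0 L' | ε

Left recursion appears on L.
For L: α = {0}, β = {0, 2, 3 M L}. Rewrite as L → β L' and L' → α L' | ε.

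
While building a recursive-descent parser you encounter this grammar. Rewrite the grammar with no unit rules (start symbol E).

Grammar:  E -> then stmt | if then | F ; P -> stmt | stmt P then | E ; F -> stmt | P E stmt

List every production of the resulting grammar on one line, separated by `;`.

E -> then stmt | if then | stmt | P E stmt; P -> then stmt | if then | stmt | stmt P then | P E stmt; F -> stmt | P E stmt

Unit pairs: E ⇒* {F}; P ⇒* {E, F}.
For every A with A ⇒* B via unit rules, add B's non-unit alternatives to A; then delete every rule of the form X → Y.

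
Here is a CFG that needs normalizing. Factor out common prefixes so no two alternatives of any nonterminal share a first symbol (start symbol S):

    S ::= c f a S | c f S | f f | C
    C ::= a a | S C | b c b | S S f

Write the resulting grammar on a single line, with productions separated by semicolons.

S ::= f f | C | c f S'; C ::= a a | b c b | S C'; S' ::= a S | S; C' ::= C | S f

S has alternatives sharing prefix 'c f': factor to S → c f S' with S' → a S | S.
C has alternatives sharing prefix 'S': factor to C → S C' with C' → C | S f.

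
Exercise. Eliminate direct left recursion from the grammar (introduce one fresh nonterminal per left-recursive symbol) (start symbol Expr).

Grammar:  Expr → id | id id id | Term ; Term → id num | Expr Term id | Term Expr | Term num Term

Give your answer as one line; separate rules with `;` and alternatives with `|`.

Expr → id | id id id | Term; Term → id num Term1 | Expr Term id Term1; Term1 → Expr Term1 | num Term Term1 | ε

Left recursion appears on Term.
For Term: α = {Expr, num Term}, β = {id num, Expr Term id}. Rewrite as Term → β Term1 and Term1 → α Term1 | ε.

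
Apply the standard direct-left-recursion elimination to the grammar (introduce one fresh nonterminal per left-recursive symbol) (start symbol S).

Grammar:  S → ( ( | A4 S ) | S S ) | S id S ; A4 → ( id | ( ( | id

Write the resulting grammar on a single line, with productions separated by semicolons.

S → ( ( S' | A4 S ) S'; A4 → ( id | ( ( | id; S' → S ) S' | id S S' | epsilon

S is directly left-recursive.
For S: α = {S ), id S}, β = {( (, A4 S )}. Rewrite as S → β S' and S' → α S' | ε.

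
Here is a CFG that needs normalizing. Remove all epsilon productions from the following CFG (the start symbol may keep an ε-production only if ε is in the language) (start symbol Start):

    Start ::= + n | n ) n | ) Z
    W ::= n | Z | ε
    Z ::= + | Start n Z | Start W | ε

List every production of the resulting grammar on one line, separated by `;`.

Nullable set = {W, Z}.
ε ∉ L(G), so no ε-production is kept.
For each production, add variants omitting each subset of nullable occurrences: Start → ) Z gives ) Z | ). Z → Start n Z gives Start n Z | Start n. Z → Start W gives Start W | Start.

Start ::= + n | n ) n | ) Z | ); W ::= n | Z; Z ::= + | Start n Z | Start n | Start W | Start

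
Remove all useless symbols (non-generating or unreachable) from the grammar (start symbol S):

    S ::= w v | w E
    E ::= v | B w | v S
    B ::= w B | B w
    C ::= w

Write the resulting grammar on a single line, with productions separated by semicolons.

Generating nonterminals: {C, E, S}.
Reachable from S after that: {E, S}.
Removed useless symbols: {B, C} and every production mentioning them.

S ::= w v | w E; E ::= v | v S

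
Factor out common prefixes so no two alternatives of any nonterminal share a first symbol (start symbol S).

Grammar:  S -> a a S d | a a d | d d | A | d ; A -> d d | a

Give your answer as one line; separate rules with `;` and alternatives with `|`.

S -> A | a a S' | d S''; A -> d d | a; S' -> S d | d; S'' -> d | ε

S has alternatives sharing prefix 'a a': factor to S → a a S' with S' → S d | d.
S has alternatives sharing prefix 'd': factor to S → d S'' with S'' → d | ε.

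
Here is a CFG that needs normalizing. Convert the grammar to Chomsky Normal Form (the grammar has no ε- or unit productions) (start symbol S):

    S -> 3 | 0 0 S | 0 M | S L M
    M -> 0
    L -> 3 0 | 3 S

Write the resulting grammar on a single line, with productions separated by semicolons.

Introduce a nonterminal for each terminal appearing in a rule of length ≥ 2: X1 → 0, X2 → 3.
Binarize each right-hand side of length ≥ 3 by chaining fresh nonterminals (Y1, Y2, …): affected rules were S → X1 X1 S; S → S L M.

S -> 3 | X1 Y1 | X1 M | S Y2; M -> 0; L -> X2 X1 | X2 S; X1 -> 0; X2 -> 3; Y1 -> X1 S; Y2 -> L M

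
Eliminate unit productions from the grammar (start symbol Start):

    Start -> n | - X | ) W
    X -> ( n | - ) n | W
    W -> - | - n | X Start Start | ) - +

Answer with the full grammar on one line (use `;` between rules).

Unit pairs: X ⇒* {W}.
For every A with A ⇒* B via unit rules, add B's non-unit alternatives to A; then delete every rule of the form X → Y.

Start -> n | - X | ) W; X -> ( n | - ) n | - | - n | X Start Start | ) - +; W -> - | - n | X Start Start | ) - +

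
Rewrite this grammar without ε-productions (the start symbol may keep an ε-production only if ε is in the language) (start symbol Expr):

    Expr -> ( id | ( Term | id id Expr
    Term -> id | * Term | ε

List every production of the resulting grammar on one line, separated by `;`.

The nullable symbols are {Term}.
ε ∉ L(G), so no ε-production is kept.
Expand every rule over subsets of its nullable positions: Expr → ( Term gives ( Term | (. Term → * Term gives * Term | *.

Expr -> ( id | ( Term | ( | id id Expr; Term -> id | * Term | *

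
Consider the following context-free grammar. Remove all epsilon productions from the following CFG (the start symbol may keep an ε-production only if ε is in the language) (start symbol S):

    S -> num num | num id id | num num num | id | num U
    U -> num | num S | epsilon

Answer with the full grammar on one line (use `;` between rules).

S -> num num | num id id | num num num | id | num U | num; U -> num | num S

Nullable set = {U}.
ε ∉ L(G), so no ε-production is kept.
Expand every rule over subsets of its nullable positions: S → num U gives num U | num.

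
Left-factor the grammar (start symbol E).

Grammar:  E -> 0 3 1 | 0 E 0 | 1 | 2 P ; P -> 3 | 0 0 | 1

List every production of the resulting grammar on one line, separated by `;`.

E -> 1 | 2 P | 0 E'; P -> 3 | 0 0 | 1; E' -> 3 1 | E 0

E has alternatives sharing prefix '0': factor to E → 0 E' with E' → 3 1 | E 0.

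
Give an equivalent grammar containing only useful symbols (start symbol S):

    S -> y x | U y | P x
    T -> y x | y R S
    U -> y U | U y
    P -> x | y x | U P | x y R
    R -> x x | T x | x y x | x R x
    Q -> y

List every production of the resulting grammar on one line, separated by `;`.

S -> y x | P x; T -> y x | y R S; P -> x | y x | x y R; R -> x x | T x | x y x | x R x

Generating nonterminals: {P, Q, R, S, T}.
Reachable from S after that: {P, R, S, T}.
Removed useless symbols: {Q, U} and every production mentioning them.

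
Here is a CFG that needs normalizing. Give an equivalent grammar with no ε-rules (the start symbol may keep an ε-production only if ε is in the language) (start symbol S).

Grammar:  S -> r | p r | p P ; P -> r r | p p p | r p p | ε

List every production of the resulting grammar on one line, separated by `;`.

Nullable nonterminals: {P}.
ε ∉ L(G), so no ε-production is kept.
Expand every rule over subsets of its nullable positions: S → p P gives p P | p.

S -> r | p r | p P | p; P -> r r | p p p | r p p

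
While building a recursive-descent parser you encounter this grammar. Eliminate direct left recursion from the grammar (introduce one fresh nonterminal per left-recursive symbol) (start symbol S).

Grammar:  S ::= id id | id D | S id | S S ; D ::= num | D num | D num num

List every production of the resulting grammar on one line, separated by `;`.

S ::= id id S' | id D S'; D ::= num D'; S' ::= id S' | S S' | ε; D' ::= num D' | num num D' | ε

S, D are directly left-recursive.
For S: α = {id, S}, β = {id id, id D}. Rewrite as S → β S' and S' → α S' | ε.
For D: α = {num, num num}, β = {num}. Rewrite as D → β D' and D' → α D' | ε.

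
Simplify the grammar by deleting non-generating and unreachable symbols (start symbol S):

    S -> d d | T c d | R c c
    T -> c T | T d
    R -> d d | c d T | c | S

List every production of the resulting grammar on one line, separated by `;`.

Generating nonterminals: {R, S}.
Reachable from S after that: {R, S}.
Removed useless symbols: {T} and every production mentioning them.

S -> d d | R c c; R -> d d | c | S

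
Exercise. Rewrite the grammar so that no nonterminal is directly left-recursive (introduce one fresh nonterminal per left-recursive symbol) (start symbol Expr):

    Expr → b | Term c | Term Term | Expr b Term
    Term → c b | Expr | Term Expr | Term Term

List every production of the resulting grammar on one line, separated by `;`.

Expr → b Expr1 | Term c Expr1 | Term Term Expr1; Term → c b Term1 | Expr Term1; Expr1 → b Term Expr1 | ε; Term1 → Expr Term1 | Term Term1 | ε

Left recursion appears on Expr, Term.
For Expr: α = {b Term}, β = {b, Term c, Term Term}. Rewrite as Expr → β Expr1 and Expr1 → α Expr1 | ε.
For Term: α = {Expr, Term}, β = {c b, Expr}. Rewrite as Term → β Term1 and Term1 → α Term1 | ε.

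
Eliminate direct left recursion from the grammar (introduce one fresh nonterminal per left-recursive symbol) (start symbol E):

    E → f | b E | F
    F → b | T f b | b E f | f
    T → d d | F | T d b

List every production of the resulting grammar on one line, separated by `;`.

E → f | b E | F; F → b | T f b | b E f | f; T → d d T' | F T'; T' → d b T' | ε

T is directly left-recursive.
For T: α = {d b}, β = {d d, F}. Rewrite as T → β T' and T' → α T' | ε.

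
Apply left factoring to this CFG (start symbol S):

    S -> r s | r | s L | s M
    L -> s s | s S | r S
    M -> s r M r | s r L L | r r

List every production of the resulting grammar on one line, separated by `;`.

S has alternatives sharing prefix 'r': factor to S → r S' with S' → s | ε.
S has alternatives sharing prefix 's': factor to S → s S'' with S'' → L | M.
L has alternatives sharing prefix 's': factor to L → s L' with L' → s | S.
M has alternatives sharing prefix 's r': factor to M → s r M' with M' → M r | L L.

S -> r S' | s S''; L -> r S | s L'; M -> r r | s r M'; S' -> s | ε; S'' -> L | M; L' -> s | S; M' -> M r | L L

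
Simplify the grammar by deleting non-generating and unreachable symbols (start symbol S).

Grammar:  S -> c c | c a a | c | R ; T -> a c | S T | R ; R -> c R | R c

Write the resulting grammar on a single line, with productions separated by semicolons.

Generating nonterminals: {S, T}.
Reachable from S after that: {S}.
Removed useless symbols: {R, T} and every production mentioning them.

S -> c c | c a a | c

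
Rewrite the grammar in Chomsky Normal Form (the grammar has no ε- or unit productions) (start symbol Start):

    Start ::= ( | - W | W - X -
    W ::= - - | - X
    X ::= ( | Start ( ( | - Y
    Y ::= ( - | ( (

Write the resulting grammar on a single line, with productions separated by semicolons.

Start ::= ( | X1 W | W Y1; W ::= X1 X1 | X1 X; X ::= ( | Start Y3 | X1 Y; Y ::= X2 X1 | X2 X2; X1 ::= -; X2 ::= (; Y1 ::= X1 Y2; Y2 ::= X X1; Y3 ::= X2 X2

Introduce a nonterminal for each terminal appearing in a rule of length ≥ 2: X1 → -, X2 → (.
Binarize each right-hand side of length ≥ 3 by chaining fresh nonterminals (Y1, Y2, …): affected rules were Start → W X1 X X1; X → Start X2 X2.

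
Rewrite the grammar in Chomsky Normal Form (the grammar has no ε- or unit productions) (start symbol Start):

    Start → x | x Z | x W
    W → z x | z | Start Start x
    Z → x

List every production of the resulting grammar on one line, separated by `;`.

Introduce a nonterminal for each terminal appearing in a rule of length ≥ 2: X1 → x, X2 → z.
Binarize each right-hand side of length ≥ 3 by chaining fresh nonterminals (Y1, Y2, …): affected rules were W → Start Start X1.

Start → x | X1 Z | X1 W; W → X2 X1 | z | Start Y1; Z → x; X1 → x; X2 → z; Y1 → Start X1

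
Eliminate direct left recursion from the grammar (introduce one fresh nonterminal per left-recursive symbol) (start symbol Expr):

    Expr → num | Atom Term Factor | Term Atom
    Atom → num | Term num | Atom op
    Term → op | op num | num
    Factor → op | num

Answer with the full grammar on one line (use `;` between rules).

Expr → num | Atom Term Factor | Term Atom; Atom → num Atom1 | Term num Atom1; Term → op | op num | num; Factor → op | num; Atom1 → op Atom1 | ε

Directly left-recursive nonterminal: Atom.
For Atom: α = {op}, β = {num, Term num}. Rewrite as Atom → β Atom1 and Atom1 → α Atom1 | ε.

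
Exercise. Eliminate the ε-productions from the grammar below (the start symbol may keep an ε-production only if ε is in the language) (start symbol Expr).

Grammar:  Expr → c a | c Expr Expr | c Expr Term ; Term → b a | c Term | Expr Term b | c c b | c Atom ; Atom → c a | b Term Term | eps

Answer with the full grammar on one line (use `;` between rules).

Expr → c a | c Expr Expr | c Expr Term; Term → b a | c Term | Expr Term b | c c b | c Atom | c; Atom → c a | b Term Term

The nullable symbols are {Atom}.
ε ∉ L(G), so no ε-production is kept.
Expand every rule over subsets of its nullable positions: Term → c Atom gives c Atom | c.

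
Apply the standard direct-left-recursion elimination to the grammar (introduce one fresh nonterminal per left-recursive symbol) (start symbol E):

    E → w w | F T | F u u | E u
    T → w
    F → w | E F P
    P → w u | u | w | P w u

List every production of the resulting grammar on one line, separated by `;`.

E → w w E' | F T E' | F u u E'; T → w; F → w | E F P; P → w u P' | u P' | w P'; E' → u E' | eps; P' → w u P' | eps

E, P are directly left-recursive.
For E: α = {u}, β = {w w, F T, F u u}. Rewrite as E → β E' and E' → α E' | ε.
For P: α = {w u}, β = {w u, u, w}. Rewrite as P → β P' and P' → α P' | ε.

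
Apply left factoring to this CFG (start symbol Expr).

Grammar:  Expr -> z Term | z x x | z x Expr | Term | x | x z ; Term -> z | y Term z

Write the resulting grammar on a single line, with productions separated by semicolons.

Expr -> Term | z Expr1 | x Expr2; Term -> z | y Term z; Expr1 -> Term | x Expr11; Expr2 -> ε | z; Expr11 -> x | Expr

Expr has alternatives sharing prefix 'z': factor to Expr → z Expr1 with Expr1 → Term | x x | x Expr.
Expr has alternatives sharing prefix 'x': factor to Expr → x Expr2 with Expr2 → ε | z.
Expr1 has alternatives sharing prefix 'x': factor to Expr1 → x Expr11 with Expr11 → x | Expr.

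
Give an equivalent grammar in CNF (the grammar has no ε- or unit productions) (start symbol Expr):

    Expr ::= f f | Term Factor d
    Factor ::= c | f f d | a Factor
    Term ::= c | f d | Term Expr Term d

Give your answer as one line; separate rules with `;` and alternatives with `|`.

Introduce a nonterminal for each terminal appearing in a rule of length ≥ 2: X1 → f, X2 → d, X3 → a.
Binarize each right-hand side of length ≥ 3 by chaining fresh nonterminals (Y1, Y2, …): affected rules were Expr → Term Factor X2; Factor → X1 X1 X2; Term → Term Expr Term X2.

Expr ::= X1 X1 | Term Y1; Factor ::= c | X1 Y2 | X3 Factor; Term ::= c | X1 X2 | Term Y3; X1 ::= f; X2 ::= d; X3 ::= a; Y1 ::= Factor X2; Y2 ::= X1 X2; Y3 ::= Expr Y4; Y4 ::= Term X2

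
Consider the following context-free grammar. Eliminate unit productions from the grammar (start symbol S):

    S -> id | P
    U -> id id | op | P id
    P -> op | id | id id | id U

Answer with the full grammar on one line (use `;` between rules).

S -> id | op | id id | id U; U -> id id | op | P id; P -> op | id | id id | id U

Unit pairs: S ⇒* {P}.
For every A with A ⇒* B via unit rules, add B's non-unit alternatives to A; then delete every rule of the form X → Y.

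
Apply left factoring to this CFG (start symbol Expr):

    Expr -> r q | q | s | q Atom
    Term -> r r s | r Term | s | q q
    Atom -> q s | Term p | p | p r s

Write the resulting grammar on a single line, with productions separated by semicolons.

Expr has alternatives sharing prefix 'q': factor to Expr → q Expr1 with Expr1 → ε | Atom.
Term has alternatives sharing prefix 'r': factor to Term → r Term1 with Term1 → r s | Term.
Atom has alternatives sharing prefix 'p': factor to Atom → p Atom1 with Atom1 → ε | r s.

Expr -> r q | s | q Expr1; Term -> s | q q | r Term1; Atom -> q s | Term p | p Atom1; Expr1 -> ε | Atom; Term1 -> r s | Term; Atom1 -> ε | r s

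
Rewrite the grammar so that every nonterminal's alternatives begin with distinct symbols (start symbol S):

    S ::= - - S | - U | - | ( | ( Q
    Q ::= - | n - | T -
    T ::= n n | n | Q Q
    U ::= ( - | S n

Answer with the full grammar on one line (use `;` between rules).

S ::= - S' | ( S''; Q ::= - | n - | T -; T ::= Q Q | n T'; U ::= ( - | S n; S' ::= - S | U | ε; S'' ::= ε | Q; T' ::= n | ε

S has alternatives sharing prefix '-': factor to S → - S' with S' → - S | U | ε.
S has alternatives sharing prefix '(': factor to S → ( S'' with S'' → ε | Q.
T has alternatives sharing prefix 'n': factor to T → n T' with T' → n | ε.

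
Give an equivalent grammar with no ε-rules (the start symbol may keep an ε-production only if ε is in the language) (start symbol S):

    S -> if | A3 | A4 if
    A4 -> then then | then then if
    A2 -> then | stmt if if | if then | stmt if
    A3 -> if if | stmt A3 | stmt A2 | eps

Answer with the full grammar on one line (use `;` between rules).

S -> if | A3 | A4 if | eps; A4 -> then then | then then if; A2 -> then | stmt if if | if then | stmt if; A3 -> if if | stmt A3 | stmt | stmt A2

The nullable symbols are {A3, S}.
ε ∈ L(G) since S is nullable, so keep S → ε.
Expand every rule over subsets of its nullable positions: A3 → stmt A3 gives stmt A3 | stmt.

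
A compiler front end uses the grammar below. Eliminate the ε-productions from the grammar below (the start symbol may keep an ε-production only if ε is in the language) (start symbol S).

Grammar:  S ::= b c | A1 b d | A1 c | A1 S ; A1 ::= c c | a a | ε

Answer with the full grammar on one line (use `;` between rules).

The nullable symbols are {A1}.
ε ∉ L(G), so no ε-production is kept.
For each production, add variants omitting each subset of nullable occurrences: S → A1 b d gives A1 b d | b d. S → A1 c gives A1 c | c.

S ::= b c | A1 b d | b d | A1 c | c | A1 S; A1 ::= c c | a a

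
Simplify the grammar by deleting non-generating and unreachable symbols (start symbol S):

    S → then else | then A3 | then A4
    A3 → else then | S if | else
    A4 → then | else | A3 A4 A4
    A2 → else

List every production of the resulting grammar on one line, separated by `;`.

Generating nonterminals: {A2, A3, A4, S}.
Reachable from S after that: {A3, A4, S}.
Removed useless symbols: {A2} and every production mentioning them.

S → then else | then A3 | then A4; A3 → else then | S if | else; A4 → then | else | A3 A4 A4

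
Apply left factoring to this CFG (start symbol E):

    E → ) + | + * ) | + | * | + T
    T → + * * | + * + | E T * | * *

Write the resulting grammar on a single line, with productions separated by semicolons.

E has alternatives sharing prefix '+': factor to E → + E' with E' → * ) | ε | T.
T has alternatives sharing prefix '+ *': factor to T → + * T' with T' → * | +.

E → ) + | * | + E'; T → E T * | * * | + * T'; E' → * ) | ε | T; T' → * | +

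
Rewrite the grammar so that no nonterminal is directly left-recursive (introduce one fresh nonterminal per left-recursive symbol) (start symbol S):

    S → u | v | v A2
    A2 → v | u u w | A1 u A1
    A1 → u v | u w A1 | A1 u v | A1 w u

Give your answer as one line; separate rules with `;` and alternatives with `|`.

Directly left-recursive nonterminal: A1.
For A1: α = {u v, w u}, β = {u v, u w A1}. Rewrite as A1 → β A1' and A1' → α A1' | ε.

S → u | v | v A2; A2 → v | u u w | A1 u A1; A1 → u v A1' | u w A1 A1'; A1' → u v A1' | w u A1' | ε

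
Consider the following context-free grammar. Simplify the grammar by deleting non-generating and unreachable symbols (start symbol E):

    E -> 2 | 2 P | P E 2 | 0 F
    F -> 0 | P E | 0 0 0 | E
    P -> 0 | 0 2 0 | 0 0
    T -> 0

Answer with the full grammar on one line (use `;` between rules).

E -> 2 | 2 P | P E 2 | 0 F; F -> 0 | P E | 0 0 0 | E; P -> 0 | 0 2 0 | 0 0

Generating nonterminals: {E, F, P, T}.
Reachable from E after that: {E, F, P}.
Removed useless symbols: {T} and every production mentioning them.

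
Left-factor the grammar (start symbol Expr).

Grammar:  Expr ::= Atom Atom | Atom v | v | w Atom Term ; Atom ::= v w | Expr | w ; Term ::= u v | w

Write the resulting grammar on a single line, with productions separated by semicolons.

Expr has alternatives sharing prefix 'Atom': factor to Expr → Atom Expr1 with Expr1 → Atom | v.

Expr ::= v | w Atom Term | Atom Expr1; Atom ::= v w | Expr | w; Term ::= u v | w; Expr1 ::= Atom | v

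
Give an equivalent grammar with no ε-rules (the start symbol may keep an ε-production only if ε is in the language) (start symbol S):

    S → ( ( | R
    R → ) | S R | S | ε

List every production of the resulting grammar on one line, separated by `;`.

Nullable set = {R, S}.
ε ∈ L(G) since S is nullable, so keep S → ε.
For each production, add variants omitting each subset of nullable occurrences: R → S R gives S R | S.

S → ( ( | R | ε; R → ) | S R | S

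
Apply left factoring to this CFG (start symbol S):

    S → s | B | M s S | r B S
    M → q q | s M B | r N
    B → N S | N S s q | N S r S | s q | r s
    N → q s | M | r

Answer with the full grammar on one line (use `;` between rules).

B has alternatives sharing prefix 'N S': factor to B → N S B' with B' → ε | s q | r S.

S → s | B | M s S | r B S; M → q q | s M B | r N; B → s q | r s | N S B'; N → q s | M | r; B' → ε | s q | r S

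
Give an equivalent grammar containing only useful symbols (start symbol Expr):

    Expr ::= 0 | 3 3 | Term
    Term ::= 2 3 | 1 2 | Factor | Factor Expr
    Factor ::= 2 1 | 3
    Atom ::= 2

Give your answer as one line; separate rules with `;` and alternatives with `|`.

Generating nonterminals: {Atom, Expr, Factor, Term}.
Reachable from Expr after that: {Expr, Factor, Term}.
Removed useless symbols: {Atom} and every production mentioning them.

Expr ::= 0 | 3 3 | Term; Term ::= 2 3 | 1 2 | Factor | Factor Expr; Factor ::= 2 1 | 3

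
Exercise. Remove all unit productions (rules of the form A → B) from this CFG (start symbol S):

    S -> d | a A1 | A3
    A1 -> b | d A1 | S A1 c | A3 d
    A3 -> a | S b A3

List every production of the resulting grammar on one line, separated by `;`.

S -> d | a A1 | a | S b A3; A1 -> b | d A1 | S A1 c | A3 d; A3 -> a | S b A3

Unit pairs: S ⇒* {A3}.
For each unit pair (A, B), copy every non-unit production of B to A, then drop all unit productions.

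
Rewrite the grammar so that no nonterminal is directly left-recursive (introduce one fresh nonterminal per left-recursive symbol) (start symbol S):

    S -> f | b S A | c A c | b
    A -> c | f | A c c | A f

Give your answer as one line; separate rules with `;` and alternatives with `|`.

S -> f | b S A | c A c | b; A -> c A' | f A'; A' -> c c A' | f A' | ε

Left recursion appears on A.
For A: α = {c c, f}, β = {c, f}. Rewrite as A → β A' and A' → α A' | ε.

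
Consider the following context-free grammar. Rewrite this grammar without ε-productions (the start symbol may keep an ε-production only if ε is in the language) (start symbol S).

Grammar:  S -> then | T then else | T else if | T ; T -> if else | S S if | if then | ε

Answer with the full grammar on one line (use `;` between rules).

The nullable symbols are {S, T}.
ε ∈ L(G) since S is nullable, so keep S → ε.
For each production, add variants omitting each subset of nullable occurrences: S → T then else gives T then else | then else. S → T else if gives T else if | else if. T → S S if gives S S if | S if | if.

S -> then | T then else | then else | T else if | else if | T | ε; T -> if else | S S if | S if | if | if then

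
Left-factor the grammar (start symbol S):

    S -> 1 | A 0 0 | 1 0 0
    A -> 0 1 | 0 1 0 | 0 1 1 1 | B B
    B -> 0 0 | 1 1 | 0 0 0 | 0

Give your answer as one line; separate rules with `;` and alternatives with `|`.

S -> A 0 0 | 1 S'; A -> B B | 0 1 A'; B -> 1 1 | 0 B'; S' -> ε | 0 0; A' -> ε | 0 | 1 1; B' -> ε | 0 B''; B'' -> ε | 0

S has alternatives sharing prefix '1': factor to S → 1 S' with S' → ε | 0 0.
A has alternatives sharing prefix '0 1': factor to A → 0 1 A' with A' → ε | 0 | 1 1.
B has alternatives sharing prefix '0': factor to B → 0 B' with B' → 0 | 0 0 | ε.
B' has alternatives sharing prefix '0': factor to B' → 0 B'' with B'' → ε | 0.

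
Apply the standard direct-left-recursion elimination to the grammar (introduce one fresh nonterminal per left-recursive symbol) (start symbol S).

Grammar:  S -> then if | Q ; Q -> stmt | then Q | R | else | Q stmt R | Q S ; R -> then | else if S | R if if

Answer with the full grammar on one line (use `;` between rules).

Q, R are directly left-recursive.
For Q: α = {stmt R, S}, β = {stmt, then Q, R, else}. Rewrite as Q → β Q' and Q' → α Q' | ε.
For R: α = {if if}, β = {then, else if S}. Rewrite as R → β R' and R' → α R' | ε.

S -> then if | Q; Q -> stmt Q' | then Q Q' | R Q' | else Q'; R -> then R' | else if S R'; Q' -> stmt R Q' | S Q' | ε; R' -> if if R' | ε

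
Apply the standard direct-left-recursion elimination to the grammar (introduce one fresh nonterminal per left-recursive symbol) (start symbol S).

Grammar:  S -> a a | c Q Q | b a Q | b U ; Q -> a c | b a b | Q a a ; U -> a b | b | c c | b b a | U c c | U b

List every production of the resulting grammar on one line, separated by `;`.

Directly left-recursive nonterminals: Q, U.
For Q: α = {a a}, β = {a c, b a b}. Rewrite as Q → β Q' and Q' → α Q' | ε.
For U: α = {c c, b}, β = {a b, b, c c, b b a}. Rewrite as U → β U' and U' → α U' | ε.

S -> a a | c Q Q | b a Q | b U; Q -> a c Q' | b a b Q'; U -> a b U' | b U' | c c U' | b b a U'; Q' -> a a Q' | ε; U' -> c c U' | b U' | ε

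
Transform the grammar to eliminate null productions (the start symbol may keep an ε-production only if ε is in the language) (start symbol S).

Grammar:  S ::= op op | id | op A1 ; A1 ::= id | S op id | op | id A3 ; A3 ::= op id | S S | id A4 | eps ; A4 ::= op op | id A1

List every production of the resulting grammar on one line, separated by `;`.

Nullable set = {A3}.
ε ∉ L(G), so no ε-production is kept.

S ::= op op | id | op A1; A1 ::= id | S op id | op | id A3; A3 ::= op id | S S | id A4; A4 ::= op op | id A1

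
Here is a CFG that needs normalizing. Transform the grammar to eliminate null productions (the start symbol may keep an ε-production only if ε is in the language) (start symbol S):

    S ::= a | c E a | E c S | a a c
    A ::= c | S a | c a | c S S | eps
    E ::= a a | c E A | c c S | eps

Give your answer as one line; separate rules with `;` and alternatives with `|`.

S ::= a | c E a | c a | E c S | c S | a a c; A ::= c | S a | c a | c S S; E ::= a a | c E A | c E | c A | c | c c S

The nullable symbols are {A, E}.
ε ∉ L(G), so no ε-production is kept.
Expand every rule over subsets of its nullable positions: S → c E a gives c E a | c a. S → E c S gives E c S | c S. E → c E A gives c E A | c E | c A | c.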